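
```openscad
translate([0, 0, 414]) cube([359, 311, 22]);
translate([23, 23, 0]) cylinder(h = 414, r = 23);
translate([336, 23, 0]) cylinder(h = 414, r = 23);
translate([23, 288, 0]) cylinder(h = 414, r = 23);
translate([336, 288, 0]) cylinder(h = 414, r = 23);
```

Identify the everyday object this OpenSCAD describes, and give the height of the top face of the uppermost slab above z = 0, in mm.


A stool. The seat height is 436 mm.

A 359×311×22 slab at z = 414 on four corner cylinders — a stool. The seat top is 414 + 22 = 436 mm.


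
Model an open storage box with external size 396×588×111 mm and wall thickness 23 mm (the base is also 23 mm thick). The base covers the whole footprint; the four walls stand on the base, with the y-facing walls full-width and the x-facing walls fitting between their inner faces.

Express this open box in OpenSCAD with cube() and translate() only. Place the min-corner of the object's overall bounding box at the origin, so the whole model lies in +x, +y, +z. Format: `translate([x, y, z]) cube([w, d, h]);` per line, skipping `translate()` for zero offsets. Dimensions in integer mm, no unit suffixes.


cube([396, 588, 23]);
translate([0, 0, 23]) cube([396, 23, 88]);
translate([0, 565, 23]) cube([396, 23, 88]);
translate([0, 23, 23]) cube([23, 542, 88]);
translate([373, 23, 23]) cube([23, 542, 88]);


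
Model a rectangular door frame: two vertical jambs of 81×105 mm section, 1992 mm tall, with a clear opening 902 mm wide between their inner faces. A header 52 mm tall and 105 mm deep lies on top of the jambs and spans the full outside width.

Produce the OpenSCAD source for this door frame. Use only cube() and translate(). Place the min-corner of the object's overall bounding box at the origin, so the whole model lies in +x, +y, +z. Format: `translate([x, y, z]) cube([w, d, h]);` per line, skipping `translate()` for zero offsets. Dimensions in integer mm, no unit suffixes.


cube([81, 105, 1992]);
translate([983, 0, 0]) cube([81, 105, 1992]);
translate([0, 0, 1992]) cube([1064, 105, 52]);


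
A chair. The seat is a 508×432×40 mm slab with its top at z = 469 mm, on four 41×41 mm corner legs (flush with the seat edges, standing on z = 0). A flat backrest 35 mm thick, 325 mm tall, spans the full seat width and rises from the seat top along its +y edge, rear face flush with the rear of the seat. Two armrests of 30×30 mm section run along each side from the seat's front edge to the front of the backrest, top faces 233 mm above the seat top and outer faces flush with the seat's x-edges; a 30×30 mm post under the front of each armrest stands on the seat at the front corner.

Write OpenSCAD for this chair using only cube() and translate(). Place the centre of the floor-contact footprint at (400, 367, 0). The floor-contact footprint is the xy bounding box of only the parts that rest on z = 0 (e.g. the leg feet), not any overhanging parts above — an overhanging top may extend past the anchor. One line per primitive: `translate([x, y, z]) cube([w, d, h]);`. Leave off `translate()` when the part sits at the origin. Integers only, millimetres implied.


translate([146, 151, 429]) cube([508, 432, 40]);
translate([146, 151, 0]) cube([41, 41, 429]);
translate([613, 151, 0]) cube([41, 41, 429]);
translate([146, 542, 0]) cube([41, 41, 429]);
translate([613, 542, 0]) cube([41, 41, 429]);
translate([146, 548, 469]) cube([508, 35, 325]);
translate([146, 151, 672]) cube([30, 397, 30]);
translate([624, 151, 672]) cube([30, 397, 30]);
translate([146, 151, 469]) cube([30, 30, 203]);
translate([624, 151, 469]) cube([30, 30, 203]);


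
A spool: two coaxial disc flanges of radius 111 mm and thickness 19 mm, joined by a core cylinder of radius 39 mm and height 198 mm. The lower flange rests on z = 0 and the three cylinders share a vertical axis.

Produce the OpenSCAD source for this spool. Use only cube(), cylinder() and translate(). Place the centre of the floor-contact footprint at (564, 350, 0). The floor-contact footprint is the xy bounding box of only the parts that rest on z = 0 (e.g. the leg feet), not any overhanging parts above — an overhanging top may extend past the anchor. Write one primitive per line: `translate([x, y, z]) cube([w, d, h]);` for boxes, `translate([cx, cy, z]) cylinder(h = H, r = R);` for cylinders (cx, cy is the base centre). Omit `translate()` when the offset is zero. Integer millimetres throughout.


translate([564, 350, 0]) cylinder(h = 19, r = 111);
translate([564, 350, 19]) cylinder(h = 198, r = 39);
translate([564, 350, 217]) cylinder(h = 19, r = 111);


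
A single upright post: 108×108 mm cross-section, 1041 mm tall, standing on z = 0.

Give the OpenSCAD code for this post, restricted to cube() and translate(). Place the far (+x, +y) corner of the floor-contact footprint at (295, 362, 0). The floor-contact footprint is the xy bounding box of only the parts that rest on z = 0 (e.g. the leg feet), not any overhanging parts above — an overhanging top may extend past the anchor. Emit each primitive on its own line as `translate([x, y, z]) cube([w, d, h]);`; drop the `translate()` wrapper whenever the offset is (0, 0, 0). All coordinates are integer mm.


translate([187, 254, 0]) cube([108, 108, 1041]);


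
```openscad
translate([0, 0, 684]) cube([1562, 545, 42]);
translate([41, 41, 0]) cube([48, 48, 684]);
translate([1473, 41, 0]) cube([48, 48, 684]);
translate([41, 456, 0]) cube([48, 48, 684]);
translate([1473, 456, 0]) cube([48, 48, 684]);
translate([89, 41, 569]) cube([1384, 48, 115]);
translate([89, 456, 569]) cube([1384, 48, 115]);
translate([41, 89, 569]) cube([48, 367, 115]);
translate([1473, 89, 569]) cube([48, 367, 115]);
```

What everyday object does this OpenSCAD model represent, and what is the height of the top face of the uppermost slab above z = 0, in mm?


A table. The table height is 726 mm.

A 1562×545×42 slab sits at z = 684 on four 48 mm square posts — a table. The top surface is at 684 + 42 = 726 mm.


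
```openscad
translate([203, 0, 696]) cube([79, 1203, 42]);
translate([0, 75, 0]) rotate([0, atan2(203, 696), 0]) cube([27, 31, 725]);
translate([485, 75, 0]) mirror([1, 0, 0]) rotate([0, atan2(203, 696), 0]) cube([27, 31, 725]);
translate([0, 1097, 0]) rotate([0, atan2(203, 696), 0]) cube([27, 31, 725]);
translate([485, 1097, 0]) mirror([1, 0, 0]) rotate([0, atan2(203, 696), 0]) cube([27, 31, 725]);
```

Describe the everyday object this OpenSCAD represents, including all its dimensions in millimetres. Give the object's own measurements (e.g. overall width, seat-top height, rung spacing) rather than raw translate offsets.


A sawhorse. A 79×1203×42 mm beam (x, y, z) sits on two A-frame leg pairs. Each pair is two raked legs of 27×31 mm section (31 mm along y) splaying symmetrically in x. Each leg rises 696 mm vertically over 203 mm of horizontal reach and is 725 mm long along its own axis. Every leg's outer bottom edge rests on the floor and its outer top edge meets a bottom edge of the beam — the left legs (tilting toward +x) meet the beam's −x bottom edge, the right legs (their mirror images, tilting toward −x) meet its +x bottom edge — so the leg tops tuck under the beam, the beam's underside is 696 mm above the floor, and the feet are 485 mm apart outside-to-outside with the beam centred between them. The two leg pairs are set in 75 mm from either end of the beam.


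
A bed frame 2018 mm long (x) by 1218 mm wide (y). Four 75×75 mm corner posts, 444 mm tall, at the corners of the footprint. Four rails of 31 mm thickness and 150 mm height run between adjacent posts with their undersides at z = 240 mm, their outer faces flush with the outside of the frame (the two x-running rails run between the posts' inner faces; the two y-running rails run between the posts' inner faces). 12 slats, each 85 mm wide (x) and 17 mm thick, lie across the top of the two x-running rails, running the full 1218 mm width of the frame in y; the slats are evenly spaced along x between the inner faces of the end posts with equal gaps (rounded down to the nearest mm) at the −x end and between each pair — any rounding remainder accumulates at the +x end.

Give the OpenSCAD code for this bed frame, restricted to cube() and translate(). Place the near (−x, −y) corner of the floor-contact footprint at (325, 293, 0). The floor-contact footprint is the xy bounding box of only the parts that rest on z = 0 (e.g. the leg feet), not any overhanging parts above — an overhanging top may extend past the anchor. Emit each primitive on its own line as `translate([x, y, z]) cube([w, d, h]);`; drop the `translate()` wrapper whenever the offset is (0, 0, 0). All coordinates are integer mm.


translate([325, 293, 0]) cube([75, 75, 444]);
translate([325, 1436, 0]) cube([75, 75, 444]);
translate([2268, 293, 0]) cube([75, 75, 444]);
translate([2268, 1436, 0]) cube([75, 75, 444]);
translate([400, 293, 240]) cube([1868, 31, 150]);
translate([400, 1480, 240]) cube([1868, 31, 150]);
translate([325, 368, 240]) cube([31, 1068, 150]);
translate([2312, 368, 240]) cube([31, 1068, 150]);
translate([465, 293, 390]) cube([85, 1218, 17]);
translate([615, 293, 390]) cube([85, 1218, 17]);
translate([765, 293, 390]) cube([85, 1218, 17]);
translate([915, 293, 390]) cube([85, 1218, 17]);
translate([1065, 293, 390]) cube([85, 1218, 17]);
translate([1215, 293, 390]) cube([85, 1218, 17]);
translate([1365, 293, 390]) cube([85, 1218, 17]);
translate([1515, 293, 390]) cube([85, 1218, 17]);
translate([1665, 293, 390]) cube([85, 1218, 17]);
translate([1815, 293, 390]) cube([85, 1218, 17]);
translate([1965, 293, 390]) cube([85, 1218, 17]);
translate([2115, 293, 390]) cube([85, 1218, 17]);


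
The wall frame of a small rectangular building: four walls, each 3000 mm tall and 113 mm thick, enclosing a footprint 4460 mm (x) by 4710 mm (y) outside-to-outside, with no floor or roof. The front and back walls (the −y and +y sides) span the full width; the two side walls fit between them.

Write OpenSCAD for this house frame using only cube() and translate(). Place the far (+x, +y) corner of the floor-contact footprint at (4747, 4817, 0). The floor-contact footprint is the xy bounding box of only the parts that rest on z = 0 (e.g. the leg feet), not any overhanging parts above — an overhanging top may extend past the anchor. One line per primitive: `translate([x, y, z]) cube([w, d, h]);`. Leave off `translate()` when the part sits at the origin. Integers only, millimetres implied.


translate([287, 107, 0]) cube([4460, 113, 3000]);
translate([287, 4704, 0]) cube([4460, 113, 3000]);
translate([287, 220, 0]) cube([113, 4484, 3000]);
translate([4634, 220, 0]) cube([113, 4484, 3000]);


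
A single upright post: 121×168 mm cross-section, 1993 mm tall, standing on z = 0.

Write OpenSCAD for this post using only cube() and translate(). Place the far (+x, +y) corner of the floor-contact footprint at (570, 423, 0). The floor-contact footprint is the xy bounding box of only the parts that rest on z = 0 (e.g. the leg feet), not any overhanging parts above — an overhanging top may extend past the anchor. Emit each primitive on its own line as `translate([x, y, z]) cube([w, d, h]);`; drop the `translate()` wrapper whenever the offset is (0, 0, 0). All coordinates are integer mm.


translate([449, 255, 0]) cube([121, 168, 1993]);


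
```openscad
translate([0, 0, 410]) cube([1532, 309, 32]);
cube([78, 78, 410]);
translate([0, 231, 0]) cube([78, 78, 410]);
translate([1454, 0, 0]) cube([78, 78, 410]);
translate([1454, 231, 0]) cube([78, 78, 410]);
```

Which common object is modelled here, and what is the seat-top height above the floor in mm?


A bench. The seat-top height is 442 mm.

A long slab on four corner posts — a bench. The slab sits at z = 410 with thickness 32, so the top is 410 + 32 = 442 mm.


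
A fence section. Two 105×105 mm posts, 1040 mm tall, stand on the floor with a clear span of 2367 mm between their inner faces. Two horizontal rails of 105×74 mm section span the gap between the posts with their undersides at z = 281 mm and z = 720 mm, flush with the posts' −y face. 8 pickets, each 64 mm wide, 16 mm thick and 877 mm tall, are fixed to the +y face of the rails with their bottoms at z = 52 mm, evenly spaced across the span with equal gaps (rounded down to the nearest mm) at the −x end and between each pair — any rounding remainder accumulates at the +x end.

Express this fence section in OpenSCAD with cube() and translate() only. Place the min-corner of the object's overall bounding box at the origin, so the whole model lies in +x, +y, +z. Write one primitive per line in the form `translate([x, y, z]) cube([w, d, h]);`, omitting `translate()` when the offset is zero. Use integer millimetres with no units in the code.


cube([105, 105, 1040]);
translate([2472, 0, 0]) cube([105, 105, 1040]);
translate([105, 0, 281]) cube([2367, 105, 74]);
translate([105, 0, 720]) cube([2367, 105, 74]);
translate([311, 105, 52]) cube([64, 16, 877]);
translate([581, 105, 52]) cube([64, 16, 877]);
translate([851, 105, 52]) cube([64, 16, 877]);
translate([1121, 105, 52]) cube([64, 16, 877]);
translate([1391, 105, 52]) cube([64, 16, 877]);
translate([1661, 105, 52]) cube([64, 16, 877]);
translate([1931, 105, 52]) cube([64, 16, 877]);
translate([2201, 105, 52]) cube([64, 16, 877]);


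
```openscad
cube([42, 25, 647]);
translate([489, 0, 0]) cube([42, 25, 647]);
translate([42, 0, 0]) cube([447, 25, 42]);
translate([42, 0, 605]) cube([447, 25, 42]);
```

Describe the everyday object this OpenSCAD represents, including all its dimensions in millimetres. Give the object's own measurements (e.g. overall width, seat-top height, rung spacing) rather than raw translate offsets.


A rectangular picture frame lying in the x–z plane (depth along y). The opening is 447 mm wide (x) by 563 mm tall (z), surrounded by a border 42 mm wide on all four sides. The frame is 25 mm deep and is made of two full-height vertical stiles with two horizontal rails fitted between them.


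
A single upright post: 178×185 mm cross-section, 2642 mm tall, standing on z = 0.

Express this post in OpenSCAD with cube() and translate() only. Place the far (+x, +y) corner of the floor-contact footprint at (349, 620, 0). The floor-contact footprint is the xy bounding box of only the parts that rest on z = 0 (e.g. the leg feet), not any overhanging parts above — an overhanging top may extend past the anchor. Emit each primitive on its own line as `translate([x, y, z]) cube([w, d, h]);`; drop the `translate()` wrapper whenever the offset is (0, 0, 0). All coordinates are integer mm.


translate([171, 435, 0]) cube([178, 185, 2642]);


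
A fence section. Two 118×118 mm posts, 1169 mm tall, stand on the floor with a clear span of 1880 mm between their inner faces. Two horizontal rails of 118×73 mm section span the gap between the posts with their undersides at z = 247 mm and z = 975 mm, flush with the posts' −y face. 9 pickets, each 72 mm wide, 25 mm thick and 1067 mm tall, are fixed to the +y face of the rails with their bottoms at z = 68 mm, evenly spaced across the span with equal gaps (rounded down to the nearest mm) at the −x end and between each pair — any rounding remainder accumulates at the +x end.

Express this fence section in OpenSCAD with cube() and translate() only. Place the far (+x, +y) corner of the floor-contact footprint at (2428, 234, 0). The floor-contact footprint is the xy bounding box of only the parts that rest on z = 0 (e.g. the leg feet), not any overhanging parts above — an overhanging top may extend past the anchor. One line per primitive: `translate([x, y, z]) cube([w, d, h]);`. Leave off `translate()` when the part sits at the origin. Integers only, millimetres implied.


translate([312, 116, 0]) cube([118, 118, 1169]);
translate([2310, 116, 0]) cube([118, 118, 1169]);
translate([430, 116, 247]) cube([1880, 118, 73]);
translate([430, 116, 975]) cube([1880, 118, 73]);
translate([553, 234, 68]) cube([72, 25, 1067]);
translate([748, 234, 68]) cube([72, 25, 1067]);
translate([943, 234, 68]) cube([72, 25, 1067]);
translate([1138, 234, 68]) cube([72, 25, 1067]);
translate([1333, 234, 68]) cube([72, 25, 1067]);
translate([1528, 234, 68]) cube([72, 25, 1067]);
translate([1723, 234, 68]) cube([72, 25, 1067]);
translate([1918, 234, 68]) cube([72, 25, 1067]);
translate([2113, 234, 68]) cube([72, 25, 1067]);


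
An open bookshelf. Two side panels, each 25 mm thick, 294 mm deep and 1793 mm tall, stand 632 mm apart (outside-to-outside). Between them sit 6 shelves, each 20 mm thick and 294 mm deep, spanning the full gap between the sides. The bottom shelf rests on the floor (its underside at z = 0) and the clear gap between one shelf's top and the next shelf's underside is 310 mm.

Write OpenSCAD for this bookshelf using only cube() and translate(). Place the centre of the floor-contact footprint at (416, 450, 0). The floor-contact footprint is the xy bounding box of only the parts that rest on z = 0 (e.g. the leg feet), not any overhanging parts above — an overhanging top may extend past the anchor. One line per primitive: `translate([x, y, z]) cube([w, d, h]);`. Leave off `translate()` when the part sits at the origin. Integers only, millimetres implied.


translate([100, 303, 0]) cube([25, 294, 1793]);
translate([707, 303, 0]) cube([25, 294, 1793]);
translate([125, 303, 0]) cube([582, 294, 20]);
translate([125, 303, 330]) cube([582, 294, 20]);
translate([125, 303, 660]) cube([582, 294, 20]);
translate([125, 303, 990]) cube([582, 294, 20]);
translate([125, 303, 1320]) cube([582, 294, 20]);
translate([125, 303, 1650]) cube([582, 294, 20]);


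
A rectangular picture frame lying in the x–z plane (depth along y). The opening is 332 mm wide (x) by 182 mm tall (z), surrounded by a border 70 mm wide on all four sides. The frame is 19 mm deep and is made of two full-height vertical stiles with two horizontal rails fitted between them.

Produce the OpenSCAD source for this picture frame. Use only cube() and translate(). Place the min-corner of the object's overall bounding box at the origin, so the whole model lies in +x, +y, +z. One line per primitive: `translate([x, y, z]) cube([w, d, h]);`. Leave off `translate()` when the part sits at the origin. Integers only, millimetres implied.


cube([70, 19, 322]);
translate([402, 0, 0]) cube([70, 19, 322]);
translate([70, 0, 0]) cube([332, 19, 70]);
translate([70, 0, 252]) cube([332, 19, 70]);


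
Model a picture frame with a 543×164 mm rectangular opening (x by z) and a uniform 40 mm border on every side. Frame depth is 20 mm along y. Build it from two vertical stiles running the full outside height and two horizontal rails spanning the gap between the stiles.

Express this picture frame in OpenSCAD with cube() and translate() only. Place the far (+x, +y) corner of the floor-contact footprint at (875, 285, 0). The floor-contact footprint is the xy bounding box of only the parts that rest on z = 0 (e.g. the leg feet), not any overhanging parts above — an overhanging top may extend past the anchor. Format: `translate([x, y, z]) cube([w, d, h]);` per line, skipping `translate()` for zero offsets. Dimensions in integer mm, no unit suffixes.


translate([252, 265, 0]) cube([40, 20, 244]);
translate([835, 265, 0]) cube([40, 20, 244]);
translate([292, 265, 0]) cube([543, 20, 40]);
translate([292, 265, 204]) cube([543, 20, 40]);


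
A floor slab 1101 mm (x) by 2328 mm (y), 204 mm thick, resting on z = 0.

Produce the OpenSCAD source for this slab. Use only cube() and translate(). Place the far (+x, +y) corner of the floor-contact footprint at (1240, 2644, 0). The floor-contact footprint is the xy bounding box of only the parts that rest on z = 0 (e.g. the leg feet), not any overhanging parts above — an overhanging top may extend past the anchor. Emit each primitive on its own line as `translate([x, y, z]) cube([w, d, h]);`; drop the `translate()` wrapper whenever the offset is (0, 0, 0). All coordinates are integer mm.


translate([139, 316, 0]) cube([1101, 2328, 204]);


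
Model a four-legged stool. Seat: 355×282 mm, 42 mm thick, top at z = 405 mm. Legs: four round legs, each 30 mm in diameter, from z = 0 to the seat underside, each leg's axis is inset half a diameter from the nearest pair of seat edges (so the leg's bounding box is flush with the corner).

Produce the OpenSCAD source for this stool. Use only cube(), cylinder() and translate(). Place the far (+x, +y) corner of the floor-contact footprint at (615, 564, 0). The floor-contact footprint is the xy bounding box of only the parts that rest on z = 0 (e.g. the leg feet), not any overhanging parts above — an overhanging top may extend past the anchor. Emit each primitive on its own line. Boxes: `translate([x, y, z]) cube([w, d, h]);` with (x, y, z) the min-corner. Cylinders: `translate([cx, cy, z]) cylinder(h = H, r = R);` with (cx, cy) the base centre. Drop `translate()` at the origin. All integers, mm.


// leg_h = 405 - 42 = 363
translate([260, 282, 363]) cube([355, 282, 42]);
translate([275, 297, 0]) cylinder(h = 363, r = 15);
translate([600, 297, 0]) cylinder(h = 363, r = 15);
translate([275, 549, 0]) cylinder(h = 363, r = 15);
translate([600, 549, 0]) cylinder(h = 363, r = 15);


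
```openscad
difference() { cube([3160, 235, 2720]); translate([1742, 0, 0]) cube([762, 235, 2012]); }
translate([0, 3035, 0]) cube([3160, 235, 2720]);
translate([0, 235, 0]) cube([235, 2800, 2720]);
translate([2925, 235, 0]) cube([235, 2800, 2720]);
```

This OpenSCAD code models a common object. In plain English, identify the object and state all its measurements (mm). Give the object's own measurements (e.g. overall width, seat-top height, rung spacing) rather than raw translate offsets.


A single room: four walls, each 2720 mm tall and 235 mm thick, enclosing an outside footprint 3160×3270 mm (x × y), no floor or roof. The front and back walls (−y and +y sides) run the full x-width; the side walls fit between their inner faces. A door opening 762 mm wide and 2012 mm tall is cut through the front wall from the floor up, its −x edge 1742 mm from the wall's −x end.


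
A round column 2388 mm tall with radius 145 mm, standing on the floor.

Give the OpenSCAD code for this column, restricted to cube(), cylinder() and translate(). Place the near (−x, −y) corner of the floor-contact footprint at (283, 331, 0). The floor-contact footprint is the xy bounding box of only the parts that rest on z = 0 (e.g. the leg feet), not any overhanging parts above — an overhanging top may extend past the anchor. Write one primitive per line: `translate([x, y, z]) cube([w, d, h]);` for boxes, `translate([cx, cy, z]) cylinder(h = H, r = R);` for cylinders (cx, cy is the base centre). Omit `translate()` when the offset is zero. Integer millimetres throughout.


translate([428, 476, 0]) cylinder(h = 2388, r = 145);


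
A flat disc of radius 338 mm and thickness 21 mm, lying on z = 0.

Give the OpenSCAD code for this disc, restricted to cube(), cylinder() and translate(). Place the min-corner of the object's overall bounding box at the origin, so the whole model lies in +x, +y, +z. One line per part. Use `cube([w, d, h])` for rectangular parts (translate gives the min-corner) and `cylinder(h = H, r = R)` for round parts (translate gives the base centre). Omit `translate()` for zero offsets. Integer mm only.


translate([338, 338, 0]) cylinder(h = 21, r = 338);


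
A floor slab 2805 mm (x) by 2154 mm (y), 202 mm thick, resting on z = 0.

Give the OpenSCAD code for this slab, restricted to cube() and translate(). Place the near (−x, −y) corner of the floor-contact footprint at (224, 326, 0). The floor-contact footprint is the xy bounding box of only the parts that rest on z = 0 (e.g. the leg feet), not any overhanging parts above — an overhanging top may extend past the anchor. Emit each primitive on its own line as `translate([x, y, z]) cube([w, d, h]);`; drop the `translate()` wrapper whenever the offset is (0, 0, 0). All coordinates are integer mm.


translate([224, 326, 0]) cube([2805, 2154, 202]);


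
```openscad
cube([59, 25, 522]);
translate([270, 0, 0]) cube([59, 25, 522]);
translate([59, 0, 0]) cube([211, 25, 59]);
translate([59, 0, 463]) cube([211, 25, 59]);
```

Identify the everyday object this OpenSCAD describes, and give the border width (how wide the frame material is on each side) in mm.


A picture frame. The border width is 59 mm.

Four thin pieces enclosing a rectangular opening — a picture frame. The two full-height stiles are 522 mm tall; the top rail sits at z = 463 and is 59 mm tall, so the border above the opening is 522 − 463 = 59 mm, matching the stile x-width.


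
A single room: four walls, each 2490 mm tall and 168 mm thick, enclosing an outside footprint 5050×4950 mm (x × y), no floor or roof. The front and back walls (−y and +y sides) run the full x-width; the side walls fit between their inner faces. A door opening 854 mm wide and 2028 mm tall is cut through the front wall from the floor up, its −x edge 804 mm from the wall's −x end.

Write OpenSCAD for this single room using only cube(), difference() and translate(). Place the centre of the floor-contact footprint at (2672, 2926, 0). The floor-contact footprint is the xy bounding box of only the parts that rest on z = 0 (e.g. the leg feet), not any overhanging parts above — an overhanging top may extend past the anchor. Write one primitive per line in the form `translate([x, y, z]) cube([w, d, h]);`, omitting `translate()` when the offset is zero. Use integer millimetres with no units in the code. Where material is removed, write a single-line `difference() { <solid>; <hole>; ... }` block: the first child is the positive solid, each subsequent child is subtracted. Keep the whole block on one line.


difference() { translate([147, 451, 0]) cube([5050, 168, 2490]); translate([951, 451, 0]) cube([854, 168, 2028]); }
translate([147, 5233, 0]) cube([5050, 168, 2490]);
translate([147, 619, 0]) cube([168, 4614, 2490]);
translate([5029, 619, 0]) cube([168, 4614, 2490]);


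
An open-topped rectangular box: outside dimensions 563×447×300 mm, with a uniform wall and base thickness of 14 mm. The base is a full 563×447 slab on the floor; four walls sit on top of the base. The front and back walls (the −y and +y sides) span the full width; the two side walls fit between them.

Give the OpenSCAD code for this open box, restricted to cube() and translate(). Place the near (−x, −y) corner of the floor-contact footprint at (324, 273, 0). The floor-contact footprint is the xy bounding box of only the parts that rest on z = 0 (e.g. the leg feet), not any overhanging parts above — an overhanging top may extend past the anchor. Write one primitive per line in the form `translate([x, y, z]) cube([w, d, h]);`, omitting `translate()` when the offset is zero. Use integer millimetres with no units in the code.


translate([324, 273, 0]) cube([563, 447, 14]);
translate([324, 273, 14]) cube([563, 14, 286]);
translate([324, 706, 14]) cube([563, 14, 286]);
translate([324, 287, 14]) cube([14, 419, 286]);
translate([873, 287, 14]) cube([14, 419, 286]);


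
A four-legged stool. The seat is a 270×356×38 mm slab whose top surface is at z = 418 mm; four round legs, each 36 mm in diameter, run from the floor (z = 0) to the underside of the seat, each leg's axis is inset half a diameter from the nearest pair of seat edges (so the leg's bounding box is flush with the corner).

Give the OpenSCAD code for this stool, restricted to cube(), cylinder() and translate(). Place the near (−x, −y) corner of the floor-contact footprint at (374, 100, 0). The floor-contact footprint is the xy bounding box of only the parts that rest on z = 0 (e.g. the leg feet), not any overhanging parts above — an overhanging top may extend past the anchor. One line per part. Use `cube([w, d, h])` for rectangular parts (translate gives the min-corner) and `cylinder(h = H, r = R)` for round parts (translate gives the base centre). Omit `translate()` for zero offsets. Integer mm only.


// leg_h = 418 - 38 = 380
translate([374, 100, 380]) cube([270, 356, 38]);
translate([392, 118, 0]) cylinder(h = 380, r = 18);
translate([626, 118, 0]) cylinder(h = 380, r = 18);
translate([392, 438, 0]) cylinder(h = 380, r = 18);
translate([626, 438, 0]) cylinder(h = 380, r = 18);


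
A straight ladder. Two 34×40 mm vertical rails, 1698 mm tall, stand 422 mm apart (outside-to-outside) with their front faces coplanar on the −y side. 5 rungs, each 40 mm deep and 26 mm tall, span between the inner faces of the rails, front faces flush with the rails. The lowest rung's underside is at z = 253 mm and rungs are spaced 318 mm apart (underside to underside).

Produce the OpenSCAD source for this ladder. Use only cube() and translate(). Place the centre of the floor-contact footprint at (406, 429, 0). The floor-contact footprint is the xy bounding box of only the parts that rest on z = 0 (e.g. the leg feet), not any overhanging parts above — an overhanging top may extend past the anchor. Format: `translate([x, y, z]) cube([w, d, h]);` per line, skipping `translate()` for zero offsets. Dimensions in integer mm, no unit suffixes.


// rung span = 422 - 2*34 = 354
// rung[k] z = 253 + k*318
translate([195, 409, 0]) cube([34, 40, 1698]);
translate([583, 409, 0]) cube([34, 40, 1698]);
translate([229, 409, 253]) cube([354, 40, 26]);
translate([229, 409, 571]) cube([354, 40, 26]);
translate([229, 409, 889]) cube([354, 40, 26]);
translate([229, 409, 1207]) cube([354, 40, 26]);
translate([229, 409, 1525]) cube([354, 40, 26]);


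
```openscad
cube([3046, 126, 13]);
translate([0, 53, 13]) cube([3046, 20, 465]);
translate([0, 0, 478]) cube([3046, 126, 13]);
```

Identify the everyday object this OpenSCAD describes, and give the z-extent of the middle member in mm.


An I-beam. The web height is 465 mm.

Two wide flanges with a thin centred web — an I-beam. Overall 491 mm minus two 13 mm flanges gives a web of 491 − 2·13 = 465 mm.


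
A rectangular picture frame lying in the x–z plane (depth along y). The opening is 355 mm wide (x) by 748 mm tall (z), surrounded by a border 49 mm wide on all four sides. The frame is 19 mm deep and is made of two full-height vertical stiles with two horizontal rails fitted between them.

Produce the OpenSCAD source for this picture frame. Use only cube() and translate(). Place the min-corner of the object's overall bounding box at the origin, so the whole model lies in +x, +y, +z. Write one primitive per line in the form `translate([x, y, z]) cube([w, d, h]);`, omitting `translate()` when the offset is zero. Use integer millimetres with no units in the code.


cube([49, 19, 846]);
translate([404, 0, 0]) cube([49, 19, 846]);
translate([49, 0, 0]) cube([355, 19, 49]);
translate([49, 0, 797]) cube([355, 19, 49]);


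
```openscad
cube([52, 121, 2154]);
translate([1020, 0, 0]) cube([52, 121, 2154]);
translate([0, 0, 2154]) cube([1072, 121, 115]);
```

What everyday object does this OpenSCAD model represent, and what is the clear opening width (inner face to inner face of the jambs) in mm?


A door frame. The clear opening width is 968 mm.

Two 2154 mm tall posts with a header on top — a door frame. The left jamb is 52 mm wide at x = 0; the right jamb starts at x = 1020. The clear opening is 1020 − 52 = 968 mm.


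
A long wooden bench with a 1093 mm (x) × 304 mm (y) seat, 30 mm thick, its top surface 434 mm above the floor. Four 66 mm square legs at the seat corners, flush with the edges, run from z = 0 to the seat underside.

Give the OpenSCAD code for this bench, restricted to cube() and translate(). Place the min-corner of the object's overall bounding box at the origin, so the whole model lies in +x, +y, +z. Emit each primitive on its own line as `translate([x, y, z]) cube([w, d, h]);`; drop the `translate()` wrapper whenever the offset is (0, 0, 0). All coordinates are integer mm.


translate([0, 0, 404]) cube([1093, 304, 30]);
cube([66, 66, 404]);
translate([0, 238, 0]) cube([66, 66, 404]);
translate([1027, 0, 0]) cube([66, 66, 404]);
translate([1027, 238, 0]) cube([66, 66, 404]);


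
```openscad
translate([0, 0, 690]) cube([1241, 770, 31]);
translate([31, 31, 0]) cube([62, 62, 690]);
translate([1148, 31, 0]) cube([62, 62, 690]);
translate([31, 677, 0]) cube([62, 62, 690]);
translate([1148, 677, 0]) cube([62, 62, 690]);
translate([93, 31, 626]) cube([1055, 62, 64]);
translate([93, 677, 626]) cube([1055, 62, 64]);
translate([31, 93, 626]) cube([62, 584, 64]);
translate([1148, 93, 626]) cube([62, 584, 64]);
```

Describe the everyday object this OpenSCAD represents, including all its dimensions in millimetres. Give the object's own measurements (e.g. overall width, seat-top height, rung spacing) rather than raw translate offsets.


A rectangular dining table. The top is 1241×770×31 mm with its upper surface at z = 721 mm. It stands on four 62×62 mm square legs, each inset 31 mm from the nearest pair of top edges, running from the floor to the underside of the top. Four apron rails, 62 mm thick and 64 mm tall, run between adjacent legs with their top edges flush with the underside of the top and their outer faces flush with the legs' outer faces.


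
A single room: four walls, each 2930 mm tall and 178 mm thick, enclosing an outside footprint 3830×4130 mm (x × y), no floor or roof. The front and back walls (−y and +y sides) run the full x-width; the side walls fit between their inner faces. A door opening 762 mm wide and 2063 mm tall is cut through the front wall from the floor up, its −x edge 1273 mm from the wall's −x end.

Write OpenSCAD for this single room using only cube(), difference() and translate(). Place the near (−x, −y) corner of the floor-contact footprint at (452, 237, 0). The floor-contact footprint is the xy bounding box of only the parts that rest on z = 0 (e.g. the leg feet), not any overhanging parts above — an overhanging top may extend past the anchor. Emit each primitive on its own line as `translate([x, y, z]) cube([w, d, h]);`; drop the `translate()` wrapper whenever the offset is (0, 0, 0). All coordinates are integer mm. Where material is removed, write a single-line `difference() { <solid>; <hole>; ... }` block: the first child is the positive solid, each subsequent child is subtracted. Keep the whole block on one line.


difference() { translate([452, 237, 0]) cube([3830, 178, 2930]); translate([1725, 237, 0]) cube([762, 178, 2063]); }
translate([452, 4189, 0]) cube([3830, 178, 2930]);
translate([452, 415, 0]) cube([178, 3774, 2930]);
translate([4104, 415, 0]) cube([178, 3774, 2930]);


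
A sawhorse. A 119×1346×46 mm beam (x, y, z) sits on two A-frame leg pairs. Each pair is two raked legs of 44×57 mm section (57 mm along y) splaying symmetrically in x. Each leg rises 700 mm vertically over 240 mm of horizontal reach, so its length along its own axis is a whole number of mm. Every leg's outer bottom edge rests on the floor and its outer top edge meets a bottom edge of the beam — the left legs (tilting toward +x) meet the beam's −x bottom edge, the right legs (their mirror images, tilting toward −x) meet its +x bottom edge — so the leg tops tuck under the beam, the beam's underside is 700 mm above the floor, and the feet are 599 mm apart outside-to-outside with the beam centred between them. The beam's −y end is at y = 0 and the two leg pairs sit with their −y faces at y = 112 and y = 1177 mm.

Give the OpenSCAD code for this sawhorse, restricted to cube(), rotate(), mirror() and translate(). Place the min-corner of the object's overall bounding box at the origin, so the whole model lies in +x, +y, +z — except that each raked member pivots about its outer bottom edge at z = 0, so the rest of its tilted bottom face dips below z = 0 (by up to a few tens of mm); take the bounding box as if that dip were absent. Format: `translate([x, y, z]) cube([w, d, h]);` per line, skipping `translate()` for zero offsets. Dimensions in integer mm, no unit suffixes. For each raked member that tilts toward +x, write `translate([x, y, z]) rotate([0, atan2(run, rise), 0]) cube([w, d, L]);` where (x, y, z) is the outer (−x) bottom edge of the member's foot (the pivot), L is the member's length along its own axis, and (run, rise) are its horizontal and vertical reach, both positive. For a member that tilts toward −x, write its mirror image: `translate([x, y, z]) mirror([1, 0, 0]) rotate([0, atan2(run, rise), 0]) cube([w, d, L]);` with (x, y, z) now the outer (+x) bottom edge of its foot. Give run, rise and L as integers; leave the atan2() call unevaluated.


// leg length = √(240² + 700²) = 740
// right-leg outer foot x = 2·240 + 119 = 599
// beam min-corner = (240, 0, 700)
translate([240, 0, 700]) cube([119, 1346, 46]);
translate([0, 112, 0]) rotate([0, atan2(240, 700), 0]) cube([44, 57, 740]);
translate([599, 112, 0]) mirror([1, 0, 0]) rotate([0, atan2(240, 700), 0]) cube([44, 57, 740]);
translate([0, 1177, 0]) rotate([0, atan2(240, 700), 0]) cube([44, 57, 740]);
translate([599, 1177, 0]) mirror([1, 0, 0]) rotate([0, atan2(240, 700), 0]) cube([44, 57, 740]);


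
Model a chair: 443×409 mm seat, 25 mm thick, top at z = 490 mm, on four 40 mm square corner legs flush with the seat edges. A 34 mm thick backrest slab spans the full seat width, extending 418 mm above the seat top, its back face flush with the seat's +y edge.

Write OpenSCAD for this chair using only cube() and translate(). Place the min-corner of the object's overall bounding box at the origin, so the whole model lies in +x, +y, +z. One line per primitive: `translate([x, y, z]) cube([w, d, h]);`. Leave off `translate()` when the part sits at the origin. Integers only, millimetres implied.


// leg_h = 490 - 25 = 465
translate([0, 0, 465]) cube([443, 409, 25]);
cube([40, 40, 465]);
translate([403, 0, 0]) cube([40, 40, 465]);
translate([0, 369, 0]) cube([40, 40, 465]);
translate([403, 369, 0]) cube([40, 40, 465]);
translate([0, 375, 490]) cube([443, 34, 418]);


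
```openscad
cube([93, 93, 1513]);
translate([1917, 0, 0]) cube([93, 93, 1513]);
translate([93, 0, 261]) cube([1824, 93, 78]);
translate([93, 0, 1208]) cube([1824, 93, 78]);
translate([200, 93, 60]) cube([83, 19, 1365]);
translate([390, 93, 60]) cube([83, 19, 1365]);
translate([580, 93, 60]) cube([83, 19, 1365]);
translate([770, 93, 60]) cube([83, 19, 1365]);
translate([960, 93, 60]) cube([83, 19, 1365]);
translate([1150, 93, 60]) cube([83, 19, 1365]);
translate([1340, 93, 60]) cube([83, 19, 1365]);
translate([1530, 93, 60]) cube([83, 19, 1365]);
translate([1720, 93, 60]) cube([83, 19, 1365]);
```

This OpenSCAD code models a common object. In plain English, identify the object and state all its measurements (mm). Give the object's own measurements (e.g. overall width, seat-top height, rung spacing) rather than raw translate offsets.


A fence section. Two 93×93 mm posts, 1513 mm tall, stand on the floor with a clear span of 1824 mm between their inner faces. Two horizontal rails of 93×78 mm section span the gap between the posts with their undersides at z = 261 mm and z = 1208 mm, flush with the posts' −y face. 9 pickets, each 83 mm wide, 19 mm thick and 1365 mm tall, are fixed to the +y face of the rails with their bottoms at z = 60 mm, spaced across the span with a 107 mm gap after the −x post and between neighbouring pickets, with 114 mm left before the +x post.


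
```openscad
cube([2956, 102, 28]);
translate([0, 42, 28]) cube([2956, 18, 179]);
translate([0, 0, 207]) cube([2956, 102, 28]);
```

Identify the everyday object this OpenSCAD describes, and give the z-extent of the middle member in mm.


An I-beam. The web height is 179 mm.

Two wide flanges with a thin centred web — an I-beam. Overall 235 mm minus two 28 mm flanges gives a web of 235 − 2·28 = 179 mm.


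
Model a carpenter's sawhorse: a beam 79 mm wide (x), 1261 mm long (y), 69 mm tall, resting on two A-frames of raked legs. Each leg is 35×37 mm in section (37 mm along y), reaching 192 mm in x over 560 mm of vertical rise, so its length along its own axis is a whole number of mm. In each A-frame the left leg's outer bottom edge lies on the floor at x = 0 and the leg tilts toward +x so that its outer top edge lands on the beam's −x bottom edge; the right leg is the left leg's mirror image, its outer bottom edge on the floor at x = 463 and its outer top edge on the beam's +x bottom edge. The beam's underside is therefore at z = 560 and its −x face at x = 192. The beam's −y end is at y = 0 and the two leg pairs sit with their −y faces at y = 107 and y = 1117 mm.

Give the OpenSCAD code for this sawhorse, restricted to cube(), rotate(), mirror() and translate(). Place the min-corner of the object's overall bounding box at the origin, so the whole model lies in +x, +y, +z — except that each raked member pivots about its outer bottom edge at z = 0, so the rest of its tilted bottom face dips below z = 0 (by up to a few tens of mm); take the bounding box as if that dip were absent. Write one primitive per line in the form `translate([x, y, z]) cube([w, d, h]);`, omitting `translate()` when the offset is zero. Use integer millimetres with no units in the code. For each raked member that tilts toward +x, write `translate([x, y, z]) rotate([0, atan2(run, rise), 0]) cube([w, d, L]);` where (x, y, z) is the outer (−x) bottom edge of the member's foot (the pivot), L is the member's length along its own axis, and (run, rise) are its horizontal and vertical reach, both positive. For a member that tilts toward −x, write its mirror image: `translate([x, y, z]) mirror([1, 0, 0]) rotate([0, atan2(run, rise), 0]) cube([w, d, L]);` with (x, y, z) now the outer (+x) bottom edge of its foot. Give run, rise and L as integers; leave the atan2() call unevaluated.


translate([192, 0, 560]) cube([79, 1261, 69]);
translate([0, 107, 0]) rotate([0, atan2(192, 560), 0]) cube([35, 37, 592]);
translate([463, 107, 0]) mirror([1, 0, 0]) rotate([0, atan2(192, 560), 0]) cube([35, 37, 592]);
translate([0, 1117, 0]) rotate([0, atan2(192, 560), 0]) cube([35, 37, 592]);
translate([463, 1117, 0]) mirror([1, 0, 0]) rotate([0, atan2(192, 560), 0]) cube([35, 37, 592]);
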